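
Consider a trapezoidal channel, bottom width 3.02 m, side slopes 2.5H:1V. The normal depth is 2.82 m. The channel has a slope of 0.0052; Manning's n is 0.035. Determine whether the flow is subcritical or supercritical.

subcritical

With bottom width b = 3.02 m and side slope z = 2.5: A = (b + zy)y = (3.02 + 2.5×2.82)×2.82 = 28.4 m²; P = b + 2y√(1+z²) = 3.02 + 2×2.82×2.693 = 18.21 m.
Hydraulic radius R = A/P = 28.4/18.21 = 1.56 m.
V = (1/n) R^(2/3) √S = (1/0.035) × 1.56^(2/3) × √0.0052 = 2.771 m/s. Hydraulic depth D_h = A/T = 28.4/17.12 = 1.659 m.
Froude number Fr = V/√(g·D_h) = 2.771/√(9.81×1.659) = 0.687, which is less than 1, so the flow is subcritical.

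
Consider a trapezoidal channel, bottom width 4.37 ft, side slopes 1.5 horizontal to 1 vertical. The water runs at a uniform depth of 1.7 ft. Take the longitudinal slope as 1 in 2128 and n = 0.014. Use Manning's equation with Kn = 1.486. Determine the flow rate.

With bottom width b = 4.37 ft and side slope z = 1.5: A = (b + zy)y = (4.37 + 1.5×1.7)×1.7 = 11.76 ft²; P = b + 2y√(1+z²) = 4.37 + 2×1.7×1.803 = 10.5 ft.
Hydraulic radius R = A/P = 11.76/10.5 = 1.12 ft.
Manning's equation: Q = (1.486/n) A R^(2/3) S^(1/2) = (1.486/0.014) × 11.76 × 1.12^(2/3) × 0.0004699^(1/2) = 29.2 ft³/s.

Q = 29.2 ft³/s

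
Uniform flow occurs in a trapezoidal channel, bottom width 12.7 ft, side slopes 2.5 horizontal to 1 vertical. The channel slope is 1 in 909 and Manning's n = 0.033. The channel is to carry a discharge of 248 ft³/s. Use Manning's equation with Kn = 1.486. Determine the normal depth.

Manning's equation rearranged: A R^(2/3) = nQ / (1.486·√S) = 0.033 × 248 / (1.486 × √0.0011) = 166.
Try y = 4.73 ft: A R^(2/3) = 243.4 — high.
Try y = 2.91 ft: A R^(2/3) = 93.77 — low.
Try y = 3.91 ft: A R^(2/3) = 166.3 — ≈ 166.

y_n = 3.91 ft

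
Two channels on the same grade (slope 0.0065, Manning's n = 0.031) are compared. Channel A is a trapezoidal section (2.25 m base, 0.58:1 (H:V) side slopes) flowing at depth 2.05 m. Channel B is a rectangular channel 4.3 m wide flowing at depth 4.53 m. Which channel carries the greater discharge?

Channel A: With bottom width b = 2.25 m and side slope z = 0.58: A = (b + zy)y = (2.25 + 0.58×2.05)×2.05 = 7.05 m²; P = b + 2y√(1+z²) = 2.25 + 2×2.05×1.156 = 6.99 m. Hydraulic radius R = A/P = 7.05/6.99 = 1.009 m. Q_A = (1/0.031)·7.05·1.009^(2/3)·√0.0065 = 18.44 m³/s.
Channel B: Flow area A = b·y = 4.3 × 4.53 = 19.48 m². Wetted perimeter P = b + 2y = 4.3 + 2×4.53 = 13.36 m. Hydraulic radius R = A/P = 19.48/13.36 = 1.458 m. Q_B = (1/0.031)·19.48·1.458^(2/3)·√0.0065 = 65.14 m³/s.
Q_A = 18.44 m³/s vs Q_B = 65.14 m³/s, so channel B carries more.

channel B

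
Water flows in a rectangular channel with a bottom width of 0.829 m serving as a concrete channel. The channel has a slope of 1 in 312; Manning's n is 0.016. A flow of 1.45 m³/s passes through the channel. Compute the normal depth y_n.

Manning's equation rearranged: A R^(2/3) = nQ / (1·√S) = 0.016 × 1.45 / (√0.003205) = 0.4098.
Trying y = 1.28 m: A R^(2/3) = 0.4893 — high.
Trying y = 1.1 m: A R^(2/3) = 0.4096 — matches.

y_n = 1.1 m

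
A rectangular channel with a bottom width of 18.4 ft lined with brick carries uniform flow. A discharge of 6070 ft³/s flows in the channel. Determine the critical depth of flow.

y_c = 15 ft

For a rectangular channel, critical depth y_c = (q²/g)^(1/3) where q = Q/b = 6070/18.4 = 329.9 ft²/s.
So y_c = (329.9²/32.2)^(1/3) = 15 ft.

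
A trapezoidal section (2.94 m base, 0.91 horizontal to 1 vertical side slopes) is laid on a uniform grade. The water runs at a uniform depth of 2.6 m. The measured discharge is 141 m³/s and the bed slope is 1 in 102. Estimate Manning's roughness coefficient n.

n = 0.012

With bottom width b = 2.94 m and side slope z = 0.91: A = (b + zy)y = (2.94 + 0.91×2.6)×2.6 = 13.8 m²; P = b + 2y√(1+z²) = 2.94 + 2×2.6×1.352 = 9.971 m.
Hydraulic radius R = A/P = 13.8/9.971 = 1.384 m.
Rearranging Manning's equation: n = (1/Q) A R^(2/3) S^(1/2) = (1/141) × 13.8 × 1.384^(2/3) × √0.009804 = 0.012.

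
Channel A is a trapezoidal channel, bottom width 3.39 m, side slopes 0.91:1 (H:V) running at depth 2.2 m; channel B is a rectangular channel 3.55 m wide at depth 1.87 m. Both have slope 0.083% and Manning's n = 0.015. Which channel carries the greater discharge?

channel A

Channel A: With bottom width b = 3.39 m and side slope z = 0.91: A = (b + zy)y = (3.39 + 0.91×2.2)×2.2 = 11.86 m²; P = b + 2y√(1+z²) = 3.39 + 2×2.2×1.352 = 9.339 m. Hydraulic radius R = A/P = 11.86/9.339 = 1.27 m. Q_A = (1/0.015)·11.86·1.27^(2/3)·√0.00083 = 26.72 m³/s.
Channel B: Flow area A = b·y = 3.55 × 1.87 = 6.638 m². Wetted perimeter P = b + 2y = 3.55 + 2×1.87 = 7.29 m. Hydraulic radius R = A/P = 6.638/7.29 = 0.9106 m. Q_B = (1/0.015)·6.638·0.9106^(2/3)·√0.00083 = 11.98 m³/s.
Q_A = 26.72 m³/s vs Q_B = 11.98 m³/s, so channel A carries more.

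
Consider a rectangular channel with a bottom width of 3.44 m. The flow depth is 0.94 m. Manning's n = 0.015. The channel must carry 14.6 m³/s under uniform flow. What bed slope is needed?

S = 0.00891

Flow area A = b·y = 3.44 × 0.94 = 3.234 m². Wetted perimeter P = b + 2y = 3.44 + 2×0.94 = 5.32 m.
Hydraulic radius R = A/P = 3.234/5.32 = 0.6078 m.
From Manning's equation, S = [nQ / (1 A R^(2/3))]² = [0.015 × 14.6 / (1 × 3.234 × 0.6078^(2/3))]² = 0.00891.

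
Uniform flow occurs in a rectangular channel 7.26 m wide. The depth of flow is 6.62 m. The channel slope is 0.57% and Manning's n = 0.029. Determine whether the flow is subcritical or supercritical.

subcritical

Flow area A = b·y = 7.26 × 6.62 = 48.06 m². Wetted perimeter P = b + 2y = 7.26 + 2×6.62 = 20.5 m.
Hydraulic radius R = A/P = 48.06/20.5 = 2.344 m.
V = (1/n) R^(2/3) √S = (1/0.029) × 2.344^(2/3) × √0.0057 = 4.594 m/s. Hydraulic depth D_h = A/T = 48.06/7.26 = 6.62 m.
Froude number Fr = V/√(g·D_h) = 4.594/√(9.81×6.62) = 0.57, which is less than 1, so the flow is subcritical.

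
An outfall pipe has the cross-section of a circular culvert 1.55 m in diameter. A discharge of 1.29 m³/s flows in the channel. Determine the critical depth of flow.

At critical depth, Q² T / (g A³) = 1, i.e. A³/T = Q²/g = 1.29²/9.81 = 0.1696.
Try y = 0.455 m: A³/T = 0.06982 — too small.
Try y = 0.572 m: A³/T = 0.1691 — matches.

y_c = 0.572 m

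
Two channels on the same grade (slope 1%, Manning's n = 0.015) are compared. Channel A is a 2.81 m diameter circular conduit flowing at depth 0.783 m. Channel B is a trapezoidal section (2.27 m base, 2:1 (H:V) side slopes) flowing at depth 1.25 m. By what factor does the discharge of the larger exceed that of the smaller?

5.97

Channel A: For a circular section of diameter D = 2.81 m at depth y = 0.783 m, the central angle is θ = 2 arccos(1 − 2y/D) = 2.224 rad. Then A = (D²/8)(θ − sin θ) = 1.412 m² and P = Dθ/2 = 3.125 m. Hydraulic radius R = A/P = 1.412/3.125 = 0.4518 m. Q_A = (1/0.015)·1.412·0.4518^(2/3)·√0.01 = 5.542 m³/s.
Channel B: With bottom width b = 2.27 m and side slope z = 2: A = (b + zy)y = (2.27 + 2×1.25)×1.25 = 5.962 m²; P = b + 2y√(1+z²) = 2.27 + 2×1.25×2.236 = 7.86 m. Hydraulic radius R = A/P = 5.962/7.86 = 0.7586 m. Q_B = (1/0.015)·5.962·0.7586^(2/3)·√0.01 = 33.06 m³/s.
The larger discharge is 33.06 m³/s and the smaller is 5.542 m³/s; the ratio is 5.97.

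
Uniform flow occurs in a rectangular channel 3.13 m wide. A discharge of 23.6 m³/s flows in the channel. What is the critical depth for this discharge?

y_c = 1.8 m

For a rectangular channel, critical depth y_c = (q²/g)^(1/3) where q = Q/b = 23.6/3.13 = 7.54 m²/s.
So y_c = (7.54²/9.81)^(1/3) = 1.8 m.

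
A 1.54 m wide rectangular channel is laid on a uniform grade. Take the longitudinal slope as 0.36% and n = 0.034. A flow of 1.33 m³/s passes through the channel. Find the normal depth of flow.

y_n = 0.884 m

Manning's equation rearranged: A R^(2/3) = nQ / (1·√S) = 0.034 × 1.33 / (√0.0036) = 0.7537.
Trying y = 0.76 m: A R^(2/3) = 0.6167 — low.
Trying y = 1.11 m: A R^(2/3) = 1.011 — high.
Trying y = 0.884 m: A R^(2/3) = 0.7532 — matches.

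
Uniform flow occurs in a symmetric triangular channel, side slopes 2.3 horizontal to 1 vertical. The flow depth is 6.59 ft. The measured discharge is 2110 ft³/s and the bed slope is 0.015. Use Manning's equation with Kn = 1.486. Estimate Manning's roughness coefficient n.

For a triangular section with side slope z = 2.3: A = zy² = 2.3×6.59² = 99.88 ft²; P = 2y√(1+z²) = 2×6.59×2.508 = 33.06 ft.
Hydraulic radius R = A/P = 99.88/33.06 = 3.022 ft.
Rearranging Manning's equation: n = (1.486/Q) A R^(2/3) S^(1/2) = (1.486/2110) × 99.88 × 3.022^(2/3) × √0.015 = 0.018.

n = 0.018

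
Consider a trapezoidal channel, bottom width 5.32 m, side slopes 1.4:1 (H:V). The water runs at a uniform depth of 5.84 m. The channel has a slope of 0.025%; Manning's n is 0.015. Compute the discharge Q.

Q = 177 m³/s

With bottom width b = 5.32 m and side slope z = 1.4: A = (b + zy)y = (5.32 + 1.4×5.84)×5.84 = 78.82 m²; P = b + 2y√(1+z²) = 5.32 + 2×5.84×1.72 = 25.42 m.
Hydraulic radius R = A/P = 78.82/25.42 = 3.101 m.
Manning's equation: Q = (1/n) A R^(2/3) S^(1/2) = (1/0.015) × 78.82 × 3.101^(2/3) × 0.00025^(1/2) = 177 m³/s.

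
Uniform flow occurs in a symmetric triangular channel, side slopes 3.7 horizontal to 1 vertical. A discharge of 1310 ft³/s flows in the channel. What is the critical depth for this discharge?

y_c = 6 ft

At critical depth, Q² T / (g A³) = 1, i.e. A³/T = Q²/g = 1310²/32.2 = 53300.
Try y = 7.6 ft: A³/T = 173600 — high.
Try y = 6 ft: A³/T = 53230 — matches.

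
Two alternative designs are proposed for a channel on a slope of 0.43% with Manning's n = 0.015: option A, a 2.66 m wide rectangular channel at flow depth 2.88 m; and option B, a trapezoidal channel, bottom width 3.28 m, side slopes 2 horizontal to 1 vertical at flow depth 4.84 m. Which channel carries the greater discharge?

Channel A: Flow area A = b·y = 2.66 × 2.88 = 7.661 m². Wetted perimeter P = b + 2y = 2.66 + 2×2.88 = 8.42 m. Hydraulic radius R = A/P = 7.661/8.42 = 0.9098 m. Q_A = (1/0.015)·7.661·0.9098^(2/3)·√0.0043 = 31.45 m³/s.
Channel B: With bottom width b = 3.28 m and side slope z = 2: A = (b + zy)y = (3.28 + 2×4.84)×4.84 = 62.73 m²; P = b + 2y√(1+z²) = 3.28 + 2×4.84×2.236 = 24.93 m. Hydraulic radius R = A/P = 62.73/24.93 = 2.517 m. Q_B = (1/0.015)·62.73·2.517^(2/3)·√0.0043 = 507.3 m³/s.
Q_A = 31.45 m³/s vs Q_B = 507.3 m³/s, so channel B carries more.

channel B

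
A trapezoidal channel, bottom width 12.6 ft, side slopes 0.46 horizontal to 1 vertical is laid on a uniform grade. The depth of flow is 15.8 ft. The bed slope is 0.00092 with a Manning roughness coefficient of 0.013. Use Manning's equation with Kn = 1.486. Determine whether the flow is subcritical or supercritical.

subcritical

With bottom width b = 12.6 ft and side slope z = 0.46: A = (b + zy)y = (12.6 + 0.46×15.8)×15.8 = 313.9 ft²; P = b + 2y√(1+z²) = 12.6 + 2×15.8×1.101 = 47.38 ft.
Hydraulic radius R = A/P = 313.9/47.38 = 6.625 ft.
V = (1.486/n) R^(2/3) √S = (1.486/0.013) × 6.625^(2/3) × √0.00092 = 12.23 ft/s. Hydraulic depth D_h = A/T = 313.9/27.14 = 11.57 ft.
Froude number Fr = V/√(g·D_h) = 12.23/√(32.2×11.57) = 0.634, which is less than 1, so the flow is subcritical.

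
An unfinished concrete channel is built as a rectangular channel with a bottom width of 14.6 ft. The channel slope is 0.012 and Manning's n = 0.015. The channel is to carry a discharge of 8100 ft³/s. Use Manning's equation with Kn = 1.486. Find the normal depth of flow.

Manning's equation rearranged: A R^(2/3) = nQ / (1.486·√S) = 0.015 × 8100 / (1.486 × √0.012) = 746.4.
Try y = 12.4 ft: A R^(2/3) = 500.4 — short.
Try y = 21.8 ft: A R^(2/3) = 987.9 — over.
Try y = 17.2 ft: A R^(2/3) = 746.5 — matches.

y_n = 17.2 ft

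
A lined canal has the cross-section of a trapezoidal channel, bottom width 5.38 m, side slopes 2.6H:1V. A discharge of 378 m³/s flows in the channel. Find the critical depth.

y_c = 4.42 m

At critical depth, Q² T / (g A³) = 1, i.e. A³/T = Q²/g = 378²/9.81 = 14570.
Trying y = 3.73 m: A³/T = 7180 — short.
Trying y = 4.77 m: A³/T = 20220 — over.
Trying y = 4.42 m: A³/T = 14620 — close enough.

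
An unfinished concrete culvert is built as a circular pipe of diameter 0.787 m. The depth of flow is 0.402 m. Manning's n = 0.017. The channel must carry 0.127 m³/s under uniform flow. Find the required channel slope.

S = 0.000641

For a circular section of diameter D = 0.787 m at depth y = 0.402 m, the central angle is θ = 2 arccos(1 − 2y/D) = 3.185 rad. Then A = (D²/8)(θ − sin θ) = 0.2499 m² and P = Dθ/2 = 1.253 m.
Hydraulic radius R = A/P = 0.2499/1.253 = 0.1994 m.
From Manning's equation, S = [nQ / (1 A R^(2/3))]² = [0.017 × 0.127 / (1 × 0.2499 × 0.1994^(2/3))]² = 0.000641.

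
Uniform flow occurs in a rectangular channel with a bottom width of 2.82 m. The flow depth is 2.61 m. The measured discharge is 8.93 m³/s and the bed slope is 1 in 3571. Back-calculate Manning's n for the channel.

Flow area A = b·y = 2.82 × 2.61 = 7.36 m². Wetted perimeter P = b + 2y = 2.82 + 2×2.61 = 8.04 m.
Hydraulic radius R = A/P = 7.36/8.04 = 0.9154 m.
Rearranging Manning's equation: n = (1/Q) A R^(2/3) S^(1/2) = (1/8.93) × 7.36 × 0.9154^(2/3) × √0.00028 = 0.013.

n = 0.013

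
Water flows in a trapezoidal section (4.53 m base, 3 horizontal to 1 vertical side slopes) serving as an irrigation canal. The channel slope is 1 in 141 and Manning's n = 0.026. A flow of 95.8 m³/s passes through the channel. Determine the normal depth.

y_n = 2.2 m

Manning's equation rearranged: A R^(2/3) = nQ / (1·√S) = 0.026 × 95.8 / (√0.007092) = 29.58.
Try y = 1.58 m: A R^(2/3) = 14.73 — low.
Try y = 2.61 m: A R^(2/3) = 42.9 — high.
Try y = 2.2 m: A R^(2/3) = 29.58 — matches.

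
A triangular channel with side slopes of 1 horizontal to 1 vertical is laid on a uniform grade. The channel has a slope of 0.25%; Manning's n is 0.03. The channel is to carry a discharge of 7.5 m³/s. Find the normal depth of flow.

Manning's equation rearranged: A R^(2/3) = nQ / (1·√S) = 0.03 × 7.5 / (√0.0025) = 4.5.
Trying y = 1.87 m: A R^(2/3) = 2.654 — too small.
Trying y = 2.28 m: A R^(2/3) = 4.503 — close enough.

y_n = 2.28 m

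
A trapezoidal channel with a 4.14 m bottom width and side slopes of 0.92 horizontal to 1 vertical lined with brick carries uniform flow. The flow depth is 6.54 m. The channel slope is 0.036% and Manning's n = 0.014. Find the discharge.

With bottom width b = 4.14 m and side slope z = 0.92: A = (b + zy)y = (4.14 + 0.92×6.54)×6.54 = 66.43 m²; P = b + 2y√(1+z²) = 4.14 + 2×6.54×1.359 = 21.91 m.
Hydraulic radius R = A/P = 66.43/21.91 = 3.031 m.
Manning's equation: Q = (1/n) A R^(2/3) S^(1/2) = (1/0.014) × 66.43 × 3.031^(2/3) × 0.00036^(1/2) = 189 m³/s.

Q = 189 m³/s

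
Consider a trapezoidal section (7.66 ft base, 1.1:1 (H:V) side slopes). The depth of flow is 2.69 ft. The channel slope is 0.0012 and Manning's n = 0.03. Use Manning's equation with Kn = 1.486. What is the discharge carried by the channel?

Q = 73.2 ft³/s

With bottom width b = 7.66 ft and side slope z = 1.1: A = (b + zy)y = (7.66 + 1.1×2.69)×2.69 = 28.57 ft²; P = b + 2y√(1+z²) = 7.66 + 2×2.69×1.487 = 15.66 ft.
Hydraulic radius R = A/P = 28.57/15.66 = 1.824 ft.
Manning's equation: Q = (1.486/n) A R^(2/3) S^(1/2) = (1.486/0.03) × 28.57 × 1.824^(2/3) × 0.0012^(1/2) = 73.2 ft³/s.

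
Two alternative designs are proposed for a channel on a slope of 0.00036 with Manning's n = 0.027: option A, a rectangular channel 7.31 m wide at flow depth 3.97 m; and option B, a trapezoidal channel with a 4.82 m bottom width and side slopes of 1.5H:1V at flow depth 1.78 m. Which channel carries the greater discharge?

Channel A: Flow area A = b·y = 7.31 × 3.97 = 29.02 m². Wetted perimeter P = b + 2y = 7.31 + 2×3.97 = 15.25 m. Hydraulic radius R = A/P = 29.02/15.25 = 1.903 m. Q_A = (1/0.027)·29.02·1.903^(2/3)·√0.00036 = 31.32 m³/s.
Channel B: With bottom width b = 4.82 m and side slope z = 1.5: A = (b + zy)y = (4.82 + 1.5×1.78)×1.78 = 13.33 m²; P = b + 2y√(1+z²) = 4.82 + 2×1.78×1.803 = 11.24 m. Hydraulic radius R = A/P = 13.33/11.24 = 1.186 m. Q_B = (1/0.027)·13.33·1.186^(2/3)·√0.00036 = 10.5 m³/s.
Q_A = 31.32 m³/s vs Q_B = 10.5 m³/s, so channel A carries more.

channel A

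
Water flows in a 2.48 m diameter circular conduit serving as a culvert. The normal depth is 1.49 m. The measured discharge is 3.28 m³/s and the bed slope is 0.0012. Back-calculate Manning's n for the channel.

n = 0.025

For a circular section of diameter D = 2.48 m at depth y = 1.49 m, the central angle is θ = 2 arccos(1 − 2y/D) = 3.548 rad. Then A = (D²/8)(θ − sin θ) = 3.031 m² and P = Dθ/2 = 4.399 m.
Hydraulic radius R = A/P = 3.031/4.399 = 0.689 m.
Rearranging Manning's equation: n = (1/Q) A R^(2/3) S^(1/2) = (1/3.28) × 3.031 × 0.689^(2/3) × √0.0012 = 0.025.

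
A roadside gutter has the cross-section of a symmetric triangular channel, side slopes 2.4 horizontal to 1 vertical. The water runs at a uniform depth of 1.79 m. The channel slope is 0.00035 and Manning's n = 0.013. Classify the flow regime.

subcritical

For a triangular section with side slope z = 2.4: A = zy² = 2.4×1.79² = 7.69 m²; P = 2y√(1+z²) = 2×1.79×2.6 = 9.308 m.
Hydraulic radius R = A/P = 7.69/9.308 = 0.8262 m.
V = (1/n) R^(2/3) √S = (1/0.013) × 0.8262^(2/3) × √0.00035 = 1.267 m/s. Hydraulic depth D_h = A/T = 7.69/8.592 = 0.895 m.
Froude number Fr = V/√(g·D_h) = 1.267/√(9.81×0.895) = 0.428, which is less than 1, so the flow is subcritical.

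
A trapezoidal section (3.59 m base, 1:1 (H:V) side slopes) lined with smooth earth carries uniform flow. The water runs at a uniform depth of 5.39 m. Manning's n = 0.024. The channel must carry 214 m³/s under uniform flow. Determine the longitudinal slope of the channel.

With bottom width b = 3.59 m and side slope z = 1: A = (b + zy)y = (3.59 + 1×5.39)×5.39 = 48.4 m²; P = b + 2y√(1+z²) = 3.59 + 2×5.39×1.414 = 18.84 m.
Hydraulic radius R = A/P = 48.4/18.84 = 2.57 m.
From Manning's equation, S = [nQ / (1 A R^(2/3))]² = [0.024 × 214 / (1 × 48.4 × 2.57^(2/3))]² = 0.0032.

S = 0.0032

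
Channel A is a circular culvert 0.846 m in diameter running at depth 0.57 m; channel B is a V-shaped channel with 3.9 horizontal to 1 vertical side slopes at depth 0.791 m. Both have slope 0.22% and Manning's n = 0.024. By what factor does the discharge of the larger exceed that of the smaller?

Channel A: For a circular section of diameter D = 0.846 m at depth y = 0.57 m, the central angle is θ = 2 arccos(1 − 2y/D) = 3.851 rad. Then A = (D²/8)(θ − sin θ) = 0.4029 m² and P = Dθ/2 = 1.629 m. Hydraulic radius R = A/P = 0.4029/1.629 = 0.2473 m. Q_A = (1/0.024)·0.4029·0.2473^(2/3)·√0.0022 = 0.3102 m³/s.
Channel B: For a triangular section with side slope z = 3.9: A = zy² = 3.9×0.791² = 2.44 m²; P = 2y√(1+z²) = 2×0.791×4.026 = 6.369 m. Hydraulic radius R = A/P = 2.44/6.369 = 0.3831 m. Q_B = (1/0.024)·2.44·0.3831^(2/3)·√0.0022 = 2.516 m³/s.
The larger discharge is 2.516 m³/s and the smaller is 0.3102 m³/s; the ratio is 8.11.

8.11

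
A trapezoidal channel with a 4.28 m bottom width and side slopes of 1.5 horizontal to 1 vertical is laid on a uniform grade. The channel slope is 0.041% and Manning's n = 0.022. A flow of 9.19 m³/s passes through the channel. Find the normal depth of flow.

y_n = 1.51 m

Manning's equation rearranged: A R^(2/3) = nQ / (1·√S) = 0.022 × 9.19 / (√0.00041) = 9.985.
At y = 1.87 m: A R^(2/3) = 14.98 — too large.
At y = 1.28 m: A R^(2/3) = 7.355 — too small.
At y = 1.51 m: A R^(2/3) = 9.99 — close enough.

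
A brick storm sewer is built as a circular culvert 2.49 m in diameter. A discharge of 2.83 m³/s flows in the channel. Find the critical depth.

y_c = 0.748 m

At critical depth, Q² T / (g A³) = 1, i.e. A³/T = Q²/g = 2.83²/9.81 = 0.8164.
At y = 0.607 m: A³/T = 0.3627 — low.
At y = 0.864 m: A³/T = 1.427 — high.
At y = 0.748 m: A³/T = 0.817 — close enough.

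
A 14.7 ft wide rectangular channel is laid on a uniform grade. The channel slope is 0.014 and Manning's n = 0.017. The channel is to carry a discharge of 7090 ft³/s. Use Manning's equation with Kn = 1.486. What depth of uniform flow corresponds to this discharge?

Manning's equation rearranged: A R^(2/3) = nQ / (1.486·√S) = 0.017 × 7090 / (1.486 × √0.014) = 685.5.
Trying y = 18.4 ft: A R^(2/3) = 817.2 — over.
Trying y = 13.3 ft: A R^(2/3) = 551.2 — short.
Trying y = 15.9 ft: A R^(2/3) = 685.8 — matches.

y_n = 15.9 ft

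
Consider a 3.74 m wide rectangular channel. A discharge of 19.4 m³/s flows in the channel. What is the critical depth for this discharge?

For a rectangular channel, critical depth y_c = (q²/g)^(1/3) where q = Q/b = 19.4/3.74 = 5.187 m²/s.
So y_c = (5.187²/9.81)^(1/3) = 1.4 m.

y_c = 1.4 m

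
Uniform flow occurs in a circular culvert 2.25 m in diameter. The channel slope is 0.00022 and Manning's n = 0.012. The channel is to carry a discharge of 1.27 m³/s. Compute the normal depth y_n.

y_n = 0.961 m

Manning's equation rearranged: A R^(2/3) = nQ / (1·√S) = 0.012 × 1.27 / (√0.00022) = 1.027.
At y = 0.698 m: A R^(2/3) = 0.566 — low.
At y = 1.11 m: A R^(2/3) = 1.324 — high.
At y = 0.961 m: A R^(2/3) = 1.028 — ≈ 1.027.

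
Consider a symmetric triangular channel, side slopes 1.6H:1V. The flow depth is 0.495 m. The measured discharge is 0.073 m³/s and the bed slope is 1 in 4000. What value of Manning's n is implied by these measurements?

For a triangular section with side slope z = 1.6: A = zy² = 1.6×0.495² = 0.392 m²; P = 2y√(1+z²) = 2×0.495×1.887 = 1.868 m.
Hydraulic radius R = A/P = 0.392/1.868 = 0.2099 m.
Rearranging Manning's equation: n = (1/Q) A R^(2/3) S^(1/2) = (1/0.073) × 0.392 × 0.2099^(2/3) × √0.00025 = 0.03.

n = 0.03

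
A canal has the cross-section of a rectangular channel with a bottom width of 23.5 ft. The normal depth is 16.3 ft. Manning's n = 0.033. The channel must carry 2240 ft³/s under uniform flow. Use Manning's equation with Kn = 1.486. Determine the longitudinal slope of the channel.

S = 0.0013

Flow area A = b·y = 23.5 × 16.3 = 383.1 ft². Wetted perimeter P = b + 2y = 23.5 + 2×16.3 = 56.1 ft.
Hydraulic radius R = A/P = 383.1/56.1 = 6.828 ft.
From Manning's equation, S = [nQ / (1.486 A R^(2/3))]² = [0.033 × 2240 / (1.486 × 383.1 × 6.828^(2/3))]² = 0.0013.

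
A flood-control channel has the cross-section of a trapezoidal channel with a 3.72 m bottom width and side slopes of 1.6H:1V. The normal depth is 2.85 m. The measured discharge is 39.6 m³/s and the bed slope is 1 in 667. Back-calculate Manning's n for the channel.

With bottom width b = 3.72 m and side slope z = 1.6: A = (b + zy)y = (3.72 + 1.6×2.85)×2.85 = 23.6 m²; P = b + 2y√(1+z²) = 3.72 + 2×2.85×1.887 = 14.47 m.
Hydraulic radius R = A/P = 23.6/14.47 = 1.63 m.
Rearranging Manning's equation: n = (1/Q) A R^(2/3) S^(1/2) = (1/39.6) × 23.6 × 1.63^(2/3) × √0.001499 = 0.032.

n = 0.032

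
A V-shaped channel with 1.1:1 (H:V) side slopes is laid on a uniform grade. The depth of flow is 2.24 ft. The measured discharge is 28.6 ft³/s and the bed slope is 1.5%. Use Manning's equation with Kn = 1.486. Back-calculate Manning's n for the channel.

n = 0.031

For a triangular section with side slope z = 1.1: A = zy² = 1.1×2.24² = 5.519 ft²; P = 2y√(1+z²) = 2×2.24×1.487 = 6.66 ft.
Hydraulic radius R = A/P = 5.519/6.66 = 0.8287 ft.
Rearranging Manning's equation: n = (1.486/Q) A R^(2/3) S^(1/2) = (1.486/28.6) × 5.519 × 0.8287^(2/3) × √0.015 = 0.031.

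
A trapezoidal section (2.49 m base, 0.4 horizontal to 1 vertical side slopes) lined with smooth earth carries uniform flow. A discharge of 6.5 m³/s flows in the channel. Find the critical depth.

y_c = 0.845 m

At critical depth, Q² T / (g A³) = 1, i.e. A³/T = Q²/g = 6.5²/9.81 = 4.307.
At y = 0.577 m: A³/T = 1.311 — short.
At y = 0.913 m: A³/T = 5.501 — over.
At y = 0.845 m: A³/T = 4.31 — matches.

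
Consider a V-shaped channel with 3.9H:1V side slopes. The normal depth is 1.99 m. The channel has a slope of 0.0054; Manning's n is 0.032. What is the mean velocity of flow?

For a triangular section with side slope z = 3.9: A = zy² = 3.9×1.99² = 15.44 m²; P = 2y√(1+z²) = 2×1.99×4.026 = 16.02 m.
Hydraulic radius R = A/P = 15.44/16.02 = 0.9638 m.
From Manning's equation, V = (1/n) R^(2/3) S^(1/2) = (1/0.032) × 0.9638^(2/3) × 0.0054^(1/2) = 2.24 m/s.

V = 2.24 m/s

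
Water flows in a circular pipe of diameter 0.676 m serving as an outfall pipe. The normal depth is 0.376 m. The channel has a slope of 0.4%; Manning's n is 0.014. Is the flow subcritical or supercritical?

subcritical

For a circular section of diameter D = 0.676 m at depth y = 0.376 m, the central angle is θ = 2 arccos(1 − 2y/D) = 3.367 rad. Then A = (D²/8)(θ − sin θ) = 0.2051 m² and P = Dθ/2 = 1.138 m.
Hydraulic radius R = A/P = 0.2051/1.138 = 0.1802 m.
V = (1/n) R^(2/3) √S = (1/0.014) × 0.1802^(2/3) × √0.004 = 1.441 m/s. Hydraulic depth D_h = A/T = 0.2051/0.6717 = 0.3053 m.
Froude number Fr = V/√(g·D_h) = 1.441/√(9.81×0.3053) = 0.833, which is less than 1, so the flow is subcritical.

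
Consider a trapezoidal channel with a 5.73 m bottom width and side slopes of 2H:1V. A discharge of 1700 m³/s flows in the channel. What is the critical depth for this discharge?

y_c = 9.49 m

At critical depth, Q² T / (g A³) = 1, i.e. A³/T = Q²/g = 1700²/9.81 = 294600.
Try y = 8.19 m: A³/T = 154300 — low.
Try y = 9.49 m: A³/T = 295100 — close enough.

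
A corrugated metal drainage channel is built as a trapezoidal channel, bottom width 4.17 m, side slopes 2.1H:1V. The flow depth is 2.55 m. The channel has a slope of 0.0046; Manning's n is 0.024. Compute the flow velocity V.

V = 3.73 m/s

With bottom width b = 4.17 m and side slope z = 2.1: A = (b + zy)y = (4.17 + 2.1×2.55)×2.55 = 24.29 m²; P = b + 2y√(1+z²) = 4.17 + 2×2.55×2.326 = 16.03 m.
Hydraulic radius R = A/P = 24.29/16.03 = 1.515 m.
From Manning's equation, V = (1/n) R^(2/3) S^(1/2) = (1/0.024) × 1.515^(2/3) × 0.0046^(1/2) = 3.73 m/s.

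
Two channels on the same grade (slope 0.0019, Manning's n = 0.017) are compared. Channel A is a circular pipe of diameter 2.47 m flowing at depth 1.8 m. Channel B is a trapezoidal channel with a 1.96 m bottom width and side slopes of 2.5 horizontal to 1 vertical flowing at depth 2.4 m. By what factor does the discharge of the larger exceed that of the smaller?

7.37

Channel A: For a circular section of diameter D = 2.47 m at depth y = 1.8 m, the central angle is θ = 2 arccos(1 − 2y/D) = 4.092 rad. Then A = (D²/8)(θ − sin θ) = 3.741 m² and P = Dθ/2 = 5.054 m. Hydraulic radius R = A/P = 3.741/5.054 = 0.7403 m. Q_A = (1/0.017)·3.741·0.7403^(2/3)·√0.0019 = 7.85 m³/s.
Channel B: With bottom width b = 1.96 m and side slope z = 2.5: A = (b + zy)y = (1.96 + 2.5×2.4)×2.4 = 19.1 m²; P = b + 2y√(1+z²) = 1.96 + 2×2.4×2.693 = 14.88 m. Hydraulic radius R = A/P = 19.1/14.88 = 1.283 m. Q_B = (1/0.017)·19.1·1.283^(2/3)·√0.0019 = 57.85 m³/s.
The larger discharge is 57.85 m³/s and the smaller is 7.85 m³/s; the ratio is 7.37.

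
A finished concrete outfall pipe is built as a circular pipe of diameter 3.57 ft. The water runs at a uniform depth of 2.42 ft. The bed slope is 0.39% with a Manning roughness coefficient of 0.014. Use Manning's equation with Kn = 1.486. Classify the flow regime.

subcritical

For a circular section of diameter D = 3.57 ft at depth y = 2.42 ft, the central angle is θ = 2 arccos(1 − 2y/D) = 3.869 rad. Then A = (D²/8)(θ − sin θ) = 7.223 ft² and P = Dθ/2 = 6.906 ft.
Hydraulic radius R = A/P = 7.223/6.906 = 1.046 ft.
V = (1.486/n) R^(2/3) √S = (1.486/0.014) × 1.046^(2/3) × √0.0039 = 6.83 ft/s. Hydraulic depth D_h = A/T = 7.223/3.336 = 2.165 ft.
Froude number Fr = V/√(g·D_h) = 6.83/√(32.2×2.165) = 0.818, which is less than 1, so the flow is subcritical.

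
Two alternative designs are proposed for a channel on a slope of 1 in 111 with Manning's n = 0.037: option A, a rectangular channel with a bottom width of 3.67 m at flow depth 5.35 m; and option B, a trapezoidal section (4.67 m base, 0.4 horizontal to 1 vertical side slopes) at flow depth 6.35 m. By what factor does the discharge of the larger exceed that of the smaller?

Channel A: Flow area A = b·y = 3.67 × 5.35 = 19.63 m². Wetted perimeter P = b + 2y = 3.67 + 2×5.35 = 14.37 m. Hydraulic radius R = A/P = 19.63/14.37 = 1.366 m. Q_A = (1/0.037)·19.63·1.366^(2/3)·√0.009009 = 62.02 m³/s.
Channel B: With bottom width b = 4.67 m and side slope z = 0.4: A = (b + zy)y = (4.67 + 0.4×6.35)×6.35 = 45.78 m²; P = b + 2y√(1+z²) = 4.67 + 2×6.35×1.077 = 18.35 m. Hydraulic radius R = A/P = 45.78/18.35 = 2.495 m. Q_B = (1/0.037)·45.78·2.495^(2/3)·√0.009009 = 216.1 m³/s.
The larger discharge is 216.1 m³/s and the smaller is 62.02 m³/s; the ratio is 3.48.

3.48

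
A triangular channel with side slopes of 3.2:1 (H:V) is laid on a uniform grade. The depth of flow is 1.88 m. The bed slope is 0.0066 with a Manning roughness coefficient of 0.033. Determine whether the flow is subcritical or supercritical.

subcritical

For a triangular section with side slope z = 3.2: A = zy² = 3.2×1.88² = 11.31 m²; P = 2y√(1+z²) = 2×1.88×3.353 = 12.61 m.
Hydraulic radius R = A/P = 11.31/12.61 = 0.8972 m.
V = (1/n) R^(2/3) √S = (1/0.033) × 0.8972^(2/3) × √0.0066 = 2.29 m/s. Hydraulic depth D_h = A/T = 11.31/12.03 = 0.94 m.
Froude number Fr = V/√(g·D_h) = 2.29/√(9.81×0.94) = 0.754, which is less than 1, so the flow is subcritical.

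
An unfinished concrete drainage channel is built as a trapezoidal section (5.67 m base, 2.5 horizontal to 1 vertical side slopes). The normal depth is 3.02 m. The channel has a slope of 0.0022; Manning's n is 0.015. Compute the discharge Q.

Q = 186 m³/s

With bottom width b = 5.67 m and side slope z = 2.5: A = (b + zy)y = (5.67 + 2.5×3.02)×3.02 = 39.92 m²; P = b + 2y√(1+z²) = 5.67 + 2×3.02×2.693 = 21.93 m.
Hydraulic radius R = A/P = 39.92/21.93 = 1.82 m.
Manning's equation: Q = (1/n) A R^(2/3) S^(1/2) = (1/0.015) × 39.92 × 1.82^(2/3) × 0.0022^(1/2) = 186 m³/s.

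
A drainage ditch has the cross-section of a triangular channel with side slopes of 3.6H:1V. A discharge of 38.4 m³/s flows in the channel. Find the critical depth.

At critical depth, Q² T / (g A³) = 1, i.e. A³/T = Q²/g = 38.4²/9.81 = 150.3.
Trying y = 1.63 m: A³/T = 74.56 — short.
Trying y = 1.88 m: A³/T = 152.2 — matches.

y_c = 1.88 m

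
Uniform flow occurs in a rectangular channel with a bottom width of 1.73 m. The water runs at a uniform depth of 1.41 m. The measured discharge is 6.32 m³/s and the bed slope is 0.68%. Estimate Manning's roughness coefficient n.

n = 0.021

Flow area A = b·y = 1.73 × 1.41 = 2.439 m². Wetted perimeter P = b + 2y = 1.73 + 2×1.41 = 4.55 m.
Hydraulic radius R = A/P = 2.439/4.55 = 0.5361 m.
Rearranging Manning's equation: n = (1/Q) A R^(2/3) S^(1/2) = (1/6.32) × 2.439 × 0.5361^(2/3) × √0.0068 = 0.021.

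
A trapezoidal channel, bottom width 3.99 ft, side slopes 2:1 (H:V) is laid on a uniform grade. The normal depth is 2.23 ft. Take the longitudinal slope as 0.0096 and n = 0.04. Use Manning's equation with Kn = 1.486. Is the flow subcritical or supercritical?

With bottom width b = 3.99 ft and side slope z = 2: A = (b + zy)y = (3.99 + 2×2.23)×2.23 = 18.84 ft²; P = b + 2y√(1+z²) = 3.99 + 2×2.23×2.236 = 13.96 ft.
Hydraulic radius R = A/P = 18.84/13.96 = 1.35 ft.
V = (1.486/n) R^(2/3) √S = (1.486/0.04) × 1.35^(2/3) × √0.0096 = 4.445 ft/s. Hydraulic depth D_h = A/T = 18.84/12.91 = 1.46 ft.
Froude number Fr = V/√(g·D_h) = 4.445/√(32.2×1.46) = 0.648, which is less than 1, so the flow is subcritical.

subcritical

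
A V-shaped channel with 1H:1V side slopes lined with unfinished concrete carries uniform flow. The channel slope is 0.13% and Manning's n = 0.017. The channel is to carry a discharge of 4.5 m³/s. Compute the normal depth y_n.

y_n = 1.72 m

Manning's equation rearranged: A R^(2/3) = nQ / (1·√S) = 0.017 × 4.5 / (√0.0013) = 2.122.
Try y = 1.9 m: A R^(2/3) = 2.769 — over.
Try y = 1.18 m: A R^(2/3) = 0.7774 — short.
Try y = 1.72 m: A R^(2/3) = 2.123 — ≈ 2.122.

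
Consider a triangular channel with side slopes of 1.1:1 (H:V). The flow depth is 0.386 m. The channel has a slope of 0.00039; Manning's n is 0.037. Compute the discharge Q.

For a triangular section with side slope z = 1.1: A = zy² = 1.1×0.386² = 0.1639 m²; P = 2y√(1+z²) = 2×0.386×1.487 = 1.148 m.
Hydraulic radius R = A/P = 0.1639/1.148 = 0.1428 m.
Manning's equation: Q = (1/n) A R^(2/3) S^(1/2) = (1/0.037) × 0.1639 × 0.1428^(2/3) × 0.00039^(1/2) = 0.0239 m³/s.

Q = 0.0239 m³/s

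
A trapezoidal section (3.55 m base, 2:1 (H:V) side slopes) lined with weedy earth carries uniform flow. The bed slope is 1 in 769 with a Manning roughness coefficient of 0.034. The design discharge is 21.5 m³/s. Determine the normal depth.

Manning's equation rearranged: A R^(2/3) = nQ / (1·√S) = 0.034 × 21.5 / (√0.0013) = 20.27.
Try y = 1.67 m: A R^(2/3) = 11.84 — short.
Try y = 2.68 m: A R^(2/3) = 31.8 — over.
Try y = 2.17 m: A R^(2/3) = 20.31 — close enough.

y_n = 2.17 m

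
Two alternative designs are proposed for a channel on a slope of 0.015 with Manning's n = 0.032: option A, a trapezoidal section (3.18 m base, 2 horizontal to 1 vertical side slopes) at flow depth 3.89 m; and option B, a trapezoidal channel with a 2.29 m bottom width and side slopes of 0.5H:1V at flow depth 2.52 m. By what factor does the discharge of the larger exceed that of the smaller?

7.14

Channel A: With bottom width b = 3.18 m and side slope z = 2: A = (b + zy)y = (3.18 + 2×3.89)×3.89 = 42.63 m²; P = b + 2y√(1+z²) = 3.18 + 2×3.89×2.236 = 20.58 m. Hydraulic radius R = A/P = 42.63/20.58 = 2.072 m. Q_A = (1/0.032)·42.63·2.072^(2/3)·√0.015 = 265.2 m³/s.
Channel B: With bottom width b = 2.29 m and side slope z = 0.5: A = (b + zy)y = (2.29 + 0.5×2.52)×2.52 = 8.946 m²; P = b + 2y√(1+z²) = 2.29 + 2×2.52×1.118 = 7.925 m. Hydraulic radius R = A/P = 8.946/7.925 = 1.129 m. Q_B = (1/0.032)·8.946·1.129^(2/3)·√0.015 = 37.12 m³/s.
The larger discharge is 265.2 m³/s and the smaller is 37.12 m³/s; the ratio is 7.14.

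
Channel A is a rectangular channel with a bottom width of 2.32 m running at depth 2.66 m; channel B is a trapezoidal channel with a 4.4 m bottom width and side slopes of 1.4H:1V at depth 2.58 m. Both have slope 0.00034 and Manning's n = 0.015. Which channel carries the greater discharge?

channel B

Channel A: Flow area A = b·y = 2.32 × 2.66 = 6.171 m². Wetted perimeter P = b + 2y = 2.32 + 2×2.66 = 7.64 m. Hydraulic radius R = A/P = 6.171/7.64 = 0.8077 m. Q_A = (1/0.015)·6.171·0.8077^(2/3)·√0.00034 = 6.58 m³/s.
Channel B: With bottom width b = 4.4 m and side slope z = 1.4: A = (b + zy)y = (4.4 + 1.4×2.58)×2.58 = 20.67 m²; P = b + 2y√(1+z²) = 4.4 + 2×2.58×1.72 = 13.28 m. Hydraulic radius R = A/P = 20.67/13.28 = 1.557 m. Q_B = (1/0.015)·20.67·1.557^(2/3)·√0.00034 = 34.13 m³/s.
Q_A = 6.58 m³/s vs Q_B = 34.13 m³/s, so channel B carries more.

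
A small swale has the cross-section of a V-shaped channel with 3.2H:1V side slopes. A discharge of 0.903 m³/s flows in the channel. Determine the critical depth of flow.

At critical depth, Q² T / (g A³) = 1, i.e. A³/T = Q²/g = 0.903²/9.81 = 0.08312.
Trying y = 0.329 m: A³/T = 0.01974 — low.
Trying y = 0.55 m: A³/T = 0.2577 — high.
Trying y = 0.439 m: A³/T = 0.08348 — close enough.

y_c = 0.439 m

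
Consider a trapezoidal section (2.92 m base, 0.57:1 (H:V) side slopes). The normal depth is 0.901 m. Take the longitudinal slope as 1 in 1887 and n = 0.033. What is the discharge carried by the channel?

With bottom width b = 2.92 m and side slope z = 0.57: A = (b + zy)y = (2.92 + 0.57×0.901)×0.901 = 3.094 m²; P = b + 2y√(1+z²) = 2.92 + 2×0.901×1.151 = 4.994 m.
Hydraulic radius R = A/P = 3.094/4.994 = 0.6195 m.
Manning's equation: Q = (1/n) A R^(2/3) S^(1/2) = (1/0.033) × 3.094 × 0.6195^(2/3) × 0.0005299^(1/2) = 1.57 m³/s.

Q = 1.57 m³/s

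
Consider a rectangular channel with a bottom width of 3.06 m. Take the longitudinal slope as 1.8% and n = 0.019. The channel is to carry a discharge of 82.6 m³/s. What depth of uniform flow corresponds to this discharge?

y_n = 3.64 m

Manning's equation rearranged: A R^(2/3) = nQ / (1·√S) = 0.019 × 82.6 / (√0.018) = 11.7.
Trying y = 4.05 m: A R^(2/3) = 13.29 — over.
Trying y = 2.68 m: A R^(2/3) = 8.058 — short.
Trying y = 3.64 m: A R^(2/3) = 11.7 — ≈ 11.7.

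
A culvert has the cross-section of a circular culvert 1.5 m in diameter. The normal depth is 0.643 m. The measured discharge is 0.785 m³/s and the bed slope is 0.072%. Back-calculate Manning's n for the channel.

For a circular section of diameter D = 1.5 m at depth y = 0.643 m, the central angle is θ = 2 arccos(1 − 2y/D) = 2.855 rad. Then A = (D²/8)(θ − sin θ) = 0.7236 m² and P = Dθ/2 = 2.141 m.
Hydraulic radius R = A/P = 0.7236/2.141 = 0.3379 m.
Rearranging Manning's equation: n = (1/Q) A R^(2/3) S^(1/2) = (1/0.785) × 0.7236 × 0.3379^(2/3) × √0.00072 = 0.012.

n = 0.012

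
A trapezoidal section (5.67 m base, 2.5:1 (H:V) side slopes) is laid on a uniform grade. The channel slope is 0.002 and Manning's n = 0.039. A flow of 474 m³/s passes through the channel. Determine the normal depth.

Manning's equation rearranged: A R^(2/3) = nQ / (1·√S) = 0.039 × 474 / (√0.002) = 413.4.
Trying y = 8.87 m: A R^(2/3) = 685.3 — over.
Trying y = 7.17 m: A R^(2/3) = 413.4 — matches.

y_n = 7.17 m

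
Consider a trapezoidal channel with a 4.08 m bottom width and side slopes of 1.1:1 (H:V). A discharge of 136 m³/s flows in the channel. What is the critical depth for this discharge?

y_c = 3.54 m

At critical depth, Q² T / (g A³) = 1, i.e. A³/T = Q²/g = 136²/9.81 = 1885.
Trying y = 3.06 m: A³/T = 1094 — too small.
Trying y = 3.84 m: A³/T = 2588 — too large.
Trying y = 3.54 m: A³/T = 1895 — matches.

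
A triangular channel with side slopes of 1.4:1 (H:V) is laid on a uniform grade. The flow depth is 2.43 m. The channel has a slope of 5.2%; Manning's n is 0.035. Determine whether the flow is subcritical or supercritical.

For a triangular section with side slope z = 1.4: A = zy² = 1.4×2.43² = 8.267 m²; P = 2y√(1+z²) = 2×2.43×1.72 = 8.361 m.
Hydraulic radius R = A/P = 8.267/8.361 = 0.9887 m.
V = (1/n) R^(2/3) √S = (1/0.035) × 0.9887^(2/3) × √0.052 = 6.466 m/s. Hydraulic depth D_h = A/T = 8.267/6.804 = 1.215 m.
Froude number Fr = V/√(g·D_h) = 6.466/√(9.81×1.215) = 1.87, which is greater than 1, so the flow is supercritical.

supercritical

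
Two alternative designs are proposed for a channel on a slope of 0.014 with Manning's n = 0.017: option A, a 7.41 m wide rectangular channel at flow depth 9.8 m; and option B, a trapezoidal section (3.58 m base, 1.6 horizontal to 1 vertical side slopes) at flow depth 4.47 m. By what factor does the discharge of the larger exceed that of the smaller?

1.66

Channel A: Flow area A = b·y = 7.41 × 9.8 = 72.62 m². Wetted perimeter P = b + 2y = 7.41 + 2×9.8 = 27.01 m. Hydraulic radius R = A/P = 72.62/27.01 = 2.689 m. Q_A = (1/0.017)·72.62·2.689^(2/3)·√0.014 = 977.3 m³/s.
Channel B: With bottom width b = 3.58 m and side slope z = 1.6: A = (b + zy)y = (3.58 + 1.6×4.47)×4.47 = 47.97 m²; P = b + 2y√(1+z²) = 3.58 + 2×4.47×1.887 = 20.45 m. Hydraulic radius R = A/P = 47.97/20.45 = 2.346 m. Q_B = (1/0.017)·47.97·2.346^(2/3)·√0.014 = 589.5 m³/s.
The larger discharge is 977.3 m³/s and the smaller is 589.5 m³/s; the ratio is 1.66.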